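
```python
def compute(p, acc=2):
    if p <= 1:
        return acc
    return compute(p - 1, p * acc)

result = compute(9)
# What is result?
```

Accumulator trace (n, acc): (9, 2) -> (8, 18) -> (7, 144) -> (6, 1008) -> (5, 6048) -> (4, 30240) -> (3, 120960) -> (2, 362880) -> (1, 725760) -> return 725760

Answer: 725760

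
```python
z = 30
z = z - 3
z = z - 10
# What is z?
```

Trace:
`z = 30` → z = 30
`z = z - 3` → z = 27
`z = z - 10` → z = 17
So z = 17

Answer: 17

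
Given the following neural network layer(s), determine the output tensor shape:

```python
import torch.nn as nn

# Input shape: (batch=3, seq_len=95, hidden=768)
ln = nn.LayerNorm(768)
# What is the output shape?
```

Input: (3, 95, 768) -> Output: (3, 95, 768)

Answer: (3, 95, 768)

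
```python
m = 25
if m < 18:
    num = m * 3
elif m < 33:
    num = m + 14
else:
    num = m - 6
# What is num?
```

Trace:
`m = 25` → m = 25
`if m < 18: ...` → m < 18 is False, m < 33 is True → num = 39
So num = 39

Answer: 39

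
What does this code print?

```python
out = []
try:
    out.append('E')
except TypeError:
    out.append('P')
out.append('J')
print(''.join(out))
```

Execution trace: 'E' (try body, no exception) → 'J' (after the try/except). Output: EJ

Answer: EJ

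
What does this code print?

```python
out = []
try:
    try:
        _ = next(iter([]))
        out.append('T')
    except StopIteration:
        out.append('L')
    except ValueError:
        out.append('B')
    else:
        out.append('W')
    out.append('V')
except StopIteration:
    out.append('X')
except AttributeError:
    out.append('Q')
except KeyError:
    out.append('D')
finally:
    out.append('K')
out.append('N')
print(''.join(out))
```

Execution trace: 'L' (inner except StopIteration) → 'V' (try body, no exception) → 'K' (finally) → 'N' (after the try/except). Output: LVKN

Answer: LVKN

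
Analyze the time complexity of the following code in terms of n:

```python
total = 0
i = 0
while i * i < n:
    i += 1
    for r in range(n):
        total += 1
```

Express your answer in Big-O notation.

Each loop level contributes: √n × n. Multiplying the contributions gives O(n√n).

Answer: O(n√n)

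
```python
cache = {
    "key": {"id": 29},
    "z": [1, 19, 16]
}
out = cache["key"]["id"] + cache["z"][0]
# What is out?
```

Trace:
`cache = { ...` → cache = {'key': {'id': 29}, 'z': [1, 19, 16]}
`out = cache["key"]["id"] + cache["z"][0]` → out = 30
So out = 30

Answer: 30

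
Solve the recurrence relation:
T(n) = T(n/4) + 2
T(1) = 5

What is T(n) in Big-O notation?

Each step divides n by 4 and adds 2. After log_4(n) steps we reach T(1)=5. So T(n) = 2·log_4(n) + 5 = O(log n).

Answer: O(log n)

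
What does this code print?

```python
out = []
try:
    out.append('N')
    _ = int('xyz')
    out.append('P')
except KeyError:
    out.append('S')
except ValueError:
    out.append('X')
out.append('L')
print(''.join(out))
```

Execution trace: 'N' (try body) → 'X' (except ValueError) → 'L' (after the try/except). Output: NXL

Answer: NXL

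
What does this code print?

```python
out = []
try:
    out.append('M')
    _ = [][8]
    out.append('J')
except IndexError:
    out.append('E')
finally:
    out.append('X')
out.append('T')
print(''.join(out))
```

Execution trace: 'M' (try body) → 'E' (except IndexError) → 'X' (finally) → 'T' (after the try/except). Output: MEXT

Answer: MEXT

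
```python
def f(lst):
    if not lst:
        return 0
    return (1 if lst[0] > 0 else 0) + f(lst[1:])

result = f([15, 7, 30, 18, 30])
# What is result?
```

Count of positive elements in [15, 7, 30, 18, 30] = 5

Answer: 5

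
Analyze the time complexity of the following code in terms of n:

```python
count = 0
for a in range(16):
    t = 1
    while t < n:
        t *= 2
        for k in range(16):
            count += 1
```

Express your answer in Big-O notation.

Each loop level contributes: 1 × log n × 1. Multiplying the contributions gives O(log n).

Answer: O(log n)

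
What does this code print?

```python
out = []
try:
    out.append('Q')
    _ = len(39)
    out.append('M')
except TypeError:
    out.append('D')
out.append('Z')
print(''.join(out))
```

Execution trace: 'Q' (try body) → 'D' (except TypeError) → 'Z' (after the try/except). Output: QDZ

Answer: QDZ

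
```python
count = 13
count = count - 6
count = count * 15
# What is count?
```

Trace:
`count = 13` → count = 13
`count = count - 6` → count = 7
`count = count * 15` → count = 105
So count = 105

Answer: 105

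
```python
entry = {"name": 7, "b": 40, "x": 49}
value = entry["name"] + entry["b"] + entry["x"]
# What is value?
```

Trace:
`entry = {"name": 7, "b": 40, "x": 49}` → entry = {'name': 7, 'b': 40, 'x': 49}
`value = entry["name"] + entry["b"] + entry["x"]` → value = 96
So value = 96

Answer: 96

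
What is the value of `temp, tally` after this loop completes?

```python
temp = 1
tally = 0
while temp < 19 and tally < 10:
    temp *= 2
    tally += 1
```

Double until >= 19 or 10 iterations
`temp, tally` takes the values: (1, 0) → (2, 0) → (2, 1) → (4, 1) → (4, 2) → (8, 2) → (8, 3) → (16, 3) → (16, 4) → (32, 4) → (32, 5)

Answer: 32, 5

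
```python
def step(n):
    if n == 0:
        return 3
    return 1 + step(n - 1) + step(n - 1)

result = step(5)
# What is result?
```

step(n) = 1 + 2·step(n-1), step(0)=3. Closed form: (3+1)·2^5 - 1 = 127.

Answer: 127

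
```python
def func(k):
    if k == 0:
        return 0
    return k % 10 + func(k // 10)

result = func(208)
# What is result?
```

Sum of digits of 208: 8 + 0 + 2 = 10

Answer: 10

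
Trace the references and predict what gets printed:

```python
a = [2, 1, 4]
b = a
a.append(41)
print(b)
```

Key concept: basic list aliasing.
Step by step:
`a = [2, 1, 4]` → a = [2, 1, 4]
`b = a` → b = [2, 1, 4] (same object as a)
`a.append(41)` → a = [2, 1, 4, 41] (same object as b); b = [2, 1, 4, 41] (same object as a)
`print(b)` → prints [2, 1, 4, 41]

Answer: [2, 1, 4, 41]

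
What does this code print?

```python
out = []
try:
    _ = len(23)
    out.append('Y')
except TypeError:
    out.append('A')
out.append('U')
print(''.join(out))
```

Execution trace: 'A' (except TypeError) → 'U' (after the try/except). Output: AU

Answer: AU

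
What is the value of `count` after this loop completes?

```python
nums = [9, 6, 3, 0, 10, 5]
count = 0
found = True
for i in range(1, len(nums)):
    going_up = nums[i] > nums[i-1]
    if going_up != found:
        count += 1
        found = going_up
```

Count direction changes in [9, 6, 3, 0, 10, 5]
`count` takes the values: 0 → 1 → 2 → 3

Answer: 3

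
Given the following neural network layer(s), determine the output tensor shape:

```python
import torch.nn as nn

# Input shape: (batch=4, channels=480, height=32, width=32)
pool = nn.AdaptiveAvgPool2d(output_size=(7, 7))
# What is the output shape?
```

Input: (4, 480, 32, 32) -> Output: (4, 480, 7, 7)

Answer: (4, 480, 7, 7)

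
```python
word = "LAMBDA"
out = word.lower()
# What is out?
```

Trace:
`word = "LAMBDA"` → word = 'LAMBDA'
`out = word.lower()` → out = 'lambda'
So out = 'lambda'

Answer: 'lambda'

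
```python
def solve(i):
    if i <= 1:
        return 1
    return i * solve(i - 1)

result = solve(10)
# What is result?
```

solve(10) = 10 * 9 * 8 * 7 * 6 * 5 * 4 * 3 * 2 * 1 = 3628800

Answer: 3628800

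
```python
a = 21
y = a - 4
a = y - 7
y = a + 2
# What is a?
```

Trace:
`a = 21` → a = 21
`y = a - 4` → y = 17
`a = y - 7` → a = 10
`y = a + 2` → y = 12
So a = 10

Answer: 10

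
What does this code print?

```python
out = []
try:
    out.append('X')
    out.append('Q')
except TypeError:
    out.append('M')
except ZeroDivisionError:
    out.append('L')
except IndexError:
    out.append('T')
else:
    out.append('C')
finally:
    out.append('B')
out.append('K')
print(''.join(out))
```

Execution trace: 'X' (try body) → 'Q' (try body, no exception) → 'C' (else) → 'B' (finally) → 'K' (after the try/except). Output: XQCBK

Answer: XQCBK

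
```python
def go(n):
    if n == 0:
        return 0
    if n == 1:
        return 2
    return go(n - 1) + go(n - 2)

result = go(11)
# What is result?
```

Build up from base cases: go(0)=0, go(1)=2, go(2)=2, go(3)=4, go(4)=6, go(5)=10, go(6)=16, ..., go(11)=178

Answer: 178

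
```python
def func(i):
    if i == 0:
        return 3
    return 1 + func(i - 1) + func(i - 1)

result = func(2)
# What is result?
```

func(i) = 1 + 2·func(i-1), func(0)=3. Closed form: (3+1)·2^2 - 1 = 15.

Answer: 15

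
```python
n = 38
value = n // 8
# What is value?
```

Trace:
`n = 38` → n = 38
`value = n // 8` → value = 4
So value = 4

Answer: 4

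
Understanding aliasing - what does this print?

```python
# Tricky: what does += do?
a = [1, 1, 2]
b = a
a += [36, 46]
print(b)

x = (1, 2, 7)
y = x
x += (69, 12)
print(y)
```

Key concept: += behavior differs for mutable vs immutable.
Step by step:
`a = [1, 1, 2]` → a = [1, 1, 2]
`b = a` → b = [1, 1, 2] (same object as a)
`a += [36, 46]` → a = [1, 1, 2, 36, 46] (same object as b); b = [1, 1, 2, 36, 46] (same object as a)
`print(b)` → prints [1, 1, 2, 36, 46]
`x = (1, 2, 7)` → x = (1, 2, 7)
`y = x` → y = (1, 2, 7)
`x += (69, 12)` → x = (1, 2, 7, 69, 12)
`print(y)` → prints (1, 2, 7)

Answer:
[1, 1, 2, 36, 46]
(1, 2, 7)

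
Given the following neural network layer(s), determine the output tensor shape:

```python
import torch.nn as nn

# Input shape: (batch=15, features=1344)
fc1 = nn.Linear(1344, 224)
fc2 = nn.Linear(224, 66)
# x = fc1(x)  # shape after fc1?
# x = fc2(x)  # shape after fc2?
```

Input: (15, 1344) -> after fc1: (15, 224) -> Output: (15, 66)

Answer: (15, 66)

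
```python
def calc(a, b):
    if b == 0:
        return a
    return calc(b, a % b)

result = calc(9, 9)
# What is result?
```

calc(9, 9) -> calc(9, 0) -> 9

Answer: 9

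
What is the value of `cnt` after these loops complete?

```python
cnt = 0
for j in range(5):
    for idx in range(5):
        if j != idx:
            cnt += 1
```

5² - 5 (exclude diagonal)
`cnt` takes the values: 0 → 1 → 2 → 3 → 4 → 5 → 6 → 7 → 8 → 9 → 10 → 11 → 12 → 13 → 14 → 15 → 16 → 17 → 18 → 19 → 20

Answer: 20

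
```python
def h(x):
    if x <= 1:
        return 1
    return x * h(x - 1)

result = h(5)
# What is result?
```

h(5) = 5 * 4 * 3 * 2 * 1 = 120

Answer: 120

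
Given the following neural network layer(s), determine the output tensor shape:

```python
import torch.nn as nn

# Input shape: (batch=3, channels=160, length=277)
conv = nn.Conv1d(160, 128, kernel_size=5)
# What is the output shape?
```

Input: (3, 160, 277) -> Output: (3, 128, 273)

Answer: (3, 128, 273)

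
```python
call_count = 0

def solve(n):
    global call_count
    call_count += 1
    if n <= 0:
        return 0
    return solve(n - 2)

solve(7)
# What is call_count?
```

Linear recursion stepping by 2: 5 calls from n=7 down to ≤0.

Answer: 5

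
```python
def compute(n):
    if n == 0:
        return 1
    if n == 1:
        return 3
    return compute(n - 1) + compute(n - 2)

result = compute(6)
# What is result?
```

Build up from base cases: compute(0)=1, compute(1)=3, compute(2)=4, compute(3)=7, compute(4)=11, compute(5)=18, compute(6)=29

Answer: 29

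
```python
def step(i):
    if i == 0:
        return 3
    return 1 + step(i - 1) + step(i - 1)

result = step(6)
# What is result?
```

step(i) = 1 + 2·step(i-1), step(0)=3. Closed form: (3+1)·2^6 - 1 = 255.

Answer: 255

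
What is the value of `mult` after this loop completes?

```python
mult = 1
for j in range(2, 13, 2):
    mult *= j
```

Product of even numbers 2 to 12
`mult` takes the values: 1 → 2 → 8 → 48 → 384 → 3840 → 46080

Answer: 46080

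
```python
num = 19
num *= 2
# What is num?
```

Trace:
`num = 19` → num = 19
`num *= 2` → num = 38
So num = 38

Answer: 38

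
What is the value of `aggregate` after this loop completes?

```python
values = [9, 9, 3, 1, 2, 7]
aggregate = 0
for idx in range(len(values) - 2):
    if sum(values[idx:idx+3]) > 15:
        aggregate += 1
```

Count windows with sum > 15
`aggregate` takes the values: 0 → 1

Answer: 1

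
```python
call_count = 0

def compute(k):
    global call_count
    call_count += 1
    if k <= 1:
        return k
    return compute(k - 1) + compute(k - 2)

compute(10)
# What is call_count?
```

Calls(k) = 1 + Calls(k-1) + Calls(k-2); Calls(0)=Calls(1)=1. For k=10 this gives 177.

Answer: 177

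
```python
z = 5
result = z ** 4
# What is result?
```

Trace:
`z = 5` → z = 5
`result = z ** 4` → result = 625
So result = 625

Answer: 625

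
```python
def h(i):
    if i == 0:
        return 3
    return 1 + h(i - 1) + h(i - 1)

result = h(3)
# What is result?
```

h(i) = 1 + 2·h(i-1), h(0)=3. Closed form: (3+1)·2^3 - 1 = 31.

Answer: 31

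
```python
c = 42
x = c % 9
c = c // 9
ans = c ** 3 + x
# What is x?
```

Trace:
`c = 42` → c = 42
`x = c % 9` → x = 6
`c = c // 9` → c = 4
`ans = c ** 3 + x` → ans = 70
So x = 6

Answer: 6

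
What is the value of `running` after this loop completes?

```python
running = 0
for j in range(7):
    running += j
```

Sum of 0 to 6 = 21
`running` takes the values: 0 → 1 → 3 → 6 → 10 → 15 → 21

Answer: 21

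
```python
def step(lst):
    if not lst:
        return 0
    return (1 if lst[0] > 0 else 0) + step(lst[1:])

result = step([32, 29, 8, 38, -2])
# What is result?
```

Count of positive elements in [32, 29, 8, 38, -2] = 4

Answer: 4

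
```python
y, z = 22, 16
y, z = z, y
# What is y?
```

Trace:
`y, z = 22, 16` → y = 22; z = 16
`y, z = z, y` → y = 16; z = 22
So y = 16

Answer: 16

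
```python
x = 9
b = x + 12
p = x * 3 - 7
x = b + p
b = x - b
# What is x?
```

Trace:
`x = 9` → x = 9
`b = x + 12` → b = 21
`p = x * 3 - 7` → p = 20
`x = b + p` → x = 41
`b = x - b` → b = 20
So x = 41

Answer: 41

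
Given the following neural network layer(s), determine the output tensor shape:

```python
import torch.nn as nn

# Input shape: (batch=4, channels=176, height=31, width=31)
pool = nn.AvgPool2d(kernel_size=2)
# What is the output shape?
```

Input: (4, 176, 31, 31) -> Output: (4, 176, 15, 15)

Answer: (4, 176, 15, 15)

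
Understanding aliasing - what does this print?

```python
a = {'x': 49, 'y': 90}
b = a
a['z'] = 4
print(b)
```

Key concept: dict aliasing.
Step by step:
`a = {'x': 49, 'y': 90}` → a = {'x': 49, 'y': 90}
`b = a` → b = {'x': 49, 'y': 90} (same object as a)
`a['z'] = 4` → a = {'x': 49, 'y': 90, 'z': 4} (same object as b); b = {'x': 49, 'y': 90, 'z': 4} (same object as a)
`print(b)` → prints {'x': 49, 'y': 90, 'z': 4}

Answer: {'x': 49, 'y': 90, 'z': 4}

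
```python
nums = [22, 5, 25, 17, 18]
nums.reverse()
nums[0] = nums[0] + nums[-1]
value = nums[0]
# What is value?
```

Trace:
`nums = [22, 5, 25, 17, 18]` → nums = [22, 5, 25, 17, 18]
`nums.reverse()` → nums = [18, 17, 25, 5, 22]
`nums[0] = nums[0] + nums[-1]` → nums = [40, 17, 25, 5, 22]
`value = nums[0]` → value = 40
So value = 40

Answer: 40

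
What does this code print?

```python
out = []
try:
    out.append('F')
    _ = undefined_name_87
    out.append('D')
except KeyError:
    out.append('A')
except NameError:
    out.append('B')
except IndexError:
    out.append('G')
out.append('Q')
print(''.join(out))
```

Execution trace: 'F' (try body) → 'B' (except NameError) → 'Q' (after the try/except). Output: FBQ

Answer: FBQ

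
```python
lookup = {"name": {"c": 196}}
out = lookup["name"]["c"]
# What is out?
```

Trace:
`lookup = {"name": {"c": 196}}` → lookup = {'name': {'c': 196}}
`out = lookup["name"]["c"]` → out = 196
So out = 196

Answer: 196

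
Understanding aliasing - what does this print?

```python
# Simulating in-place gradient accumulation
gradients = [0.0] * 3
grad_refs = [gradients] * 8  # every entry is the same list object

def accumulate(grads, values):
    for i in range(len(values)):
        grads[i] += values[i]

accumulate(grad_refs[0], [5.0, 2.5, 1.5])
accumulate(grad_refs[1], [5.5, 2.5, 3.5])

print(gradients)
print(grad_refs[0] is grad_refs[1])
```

Key concept: gradient accumulation aliasing.
Step by step:
`gradients = [0.0] * 3` → gradients = [0.0, 0.0, 0.0]
`grad_refs = [gradients] * 8` → grad_refs = [[0.0, 0.0, 0.0], [0.0, 0.0, 0.0], [0.0, 0.0, 0.0], [0.0, 0.0, 0.0], [0.0, 0.0, 0.0], [0.0, 0.0, 0.0], [0.0, 0.0, 0.0], [0.0, 0.0, 0.0]]
`accumulate(grad_refs[0], [5.0, 2.5, 1.5])` → gradients = [5.0, 2.5, 1.5]; grad_refs = [[5.0, 2.5, 1.5], [5.0, 2.5, 1.5], [5.0, 2.5, 1.5], [5.0, 2.5, 1.5], [5.0, 2.5, 1.5], [5.0, 2.5, 1.5], [5.0, 2.5, 1.5], [5.0, 2.5, 1.5]]
`accumulate(grad_refs[1], [5.5, 2.5, 3.5])` → gradients = [10.5, 5.0, 5.0]; grad_refs = [[10.5, 5.0, 5.0], [10.5, 5.0, 5.0], [10.5, 5.0, 5.0], [10.5, 5.0, 5.0], [10.5, 5.0, 5.0], [10.5, 5.0, 5.0], [10.5, 5.0, 5.0], [10.5, 5.0, 5.0]]
`print(gradients)` → prints [10.5, 5.0, 5.0]
`print(grad_refs[0] is grad_refs[1])` → prints True

Answer:
[10.5, 5.0, 5.0]
True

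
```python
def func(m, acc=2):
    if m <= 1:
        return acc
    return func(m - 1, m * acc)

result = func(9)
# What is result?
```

Accumulator trace (n, acc): (9, 2) -> (8, 18) -> (7, 144) -> (6, 1008) -> (5, 6048) -> (4, 30240) -> (3, 120960) -> (2, 362880) -> (1, 725760) -> return 725760

Answer: 725760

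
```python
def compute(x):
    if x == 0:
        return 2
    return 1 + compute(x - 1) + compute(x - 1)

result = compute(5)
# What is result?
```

compute(x) = 1 + 2·compute(x-1), compute(0)=2. Closed form: (2+1)·2^5 - 1 = 95.

Answer: 95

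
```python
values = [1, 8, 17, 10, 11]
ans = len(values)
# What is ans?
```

Trace:
`values = [1, 8, 17, 10, 11]` → values = [1, 8, 17, 10, 11]
`ans = len(values)` → ans = 5
So ans = 5

Answer: 5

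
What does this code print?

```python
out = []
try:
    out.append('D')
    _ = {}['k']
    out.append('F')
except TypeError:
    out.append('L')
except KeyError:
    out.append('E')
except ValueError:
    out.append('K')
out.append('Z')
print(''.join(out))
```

Execution trace: 'D' (try body) → 'E' (except KeyError) → 'Z' (after the try/except). Output: DEZ

Answer: DEZ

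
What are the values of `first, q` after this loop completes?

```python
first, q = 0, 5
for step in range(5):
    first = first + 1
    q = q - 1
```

first goes 0→5, q goes 5→0
`first, q` takes the values: (0, 5) → (1, 5) → (1, 4) → (2, 4) → (2, 3) → (3, 3) → (3, 2) → (4, 2) → (4, 1) → (5, 1) → (5, 0)

Answer: 5, 0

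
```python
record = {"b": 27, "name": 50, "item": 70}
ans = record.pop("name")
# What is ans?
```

Trace:
`record = {"b": 27, "name": 50, "item": 70}` → record = {'b': 27, 'name': 50, 'item': 70}
`ans = record.pop("name")` → record = {'b': 27, 'item': 70}; ans = 50
So ans = 50

Answer: 50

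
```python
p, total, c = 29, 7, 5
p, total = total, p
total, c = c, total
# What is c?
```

Trace:
`p, total, c = 29, 7, 5` → p = 29; total = 7; c = 5
`p, total = total, p` → p = 7; total = 29
`total, c = c, total` → total = 5; c = 29
So c = 29

Answer: 29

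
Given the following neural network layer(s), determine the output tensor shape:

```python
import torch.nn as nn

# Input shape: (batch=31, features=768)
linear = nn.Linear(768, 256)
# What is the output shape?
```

Input: (31, 768) -> Output: (31, 256)

Answer: (31, 256)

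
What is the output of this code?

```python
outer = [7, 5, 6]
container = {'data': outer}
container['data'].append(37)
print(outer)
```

Key concept: dict holds reference to list.
Step by step:
`outer = [7, 5, 6]` → outer = [7, 5, 6]
`container = {'data': outer}` → container = {'data': [7, 5, 6]}
`container['data'].append(37)` → outer = [7, 5, 6, 37]; container = {'data': [7, 5, 6, 37]}
`print(outer)` → prints [7, 5, 6, 37]

Answer: [7, 5, 6, 37]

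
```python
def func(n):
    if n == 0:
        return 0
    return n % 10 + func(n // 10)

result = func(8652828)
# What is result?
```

Sum of digits of 8652828: 8 + 2 + 8 + 2 + 5 + 6 + 8 = 39

Answer: 39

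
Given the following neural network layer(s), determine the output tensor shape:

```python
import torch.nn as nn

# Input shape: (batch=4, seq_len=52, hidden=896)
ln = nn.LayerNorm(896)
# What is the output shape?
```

Input: (4, 52, 896) -> Output: (4, 52, 896)

Answer: (4, 52, 896)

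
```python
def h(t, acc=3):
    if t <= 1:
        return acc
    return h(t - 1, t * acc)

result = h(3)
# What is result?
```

Accumulator trace (n, acc): (3, 3) -> (2, 9) -> (1, 18) -> return 18

Answer: 18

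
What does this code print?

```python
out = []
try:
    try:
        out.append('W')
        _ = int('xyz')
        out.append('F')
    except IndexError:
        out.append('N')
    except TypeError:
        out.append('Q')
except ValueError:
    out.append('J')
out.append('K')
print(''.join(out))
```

Execution trace: 'W' (try body) → 'J' (outer except ValueError) → 'K' (after the try/except). Output: WJK

Answer: WJK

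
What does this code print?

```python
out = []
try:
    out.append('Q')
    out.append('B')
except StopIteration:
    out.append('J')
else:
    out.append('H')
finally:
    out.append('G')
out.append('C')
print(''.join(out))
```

Execution trace: 'Q' (try body) → 'B' (try body, no exception) → 'H' (else) → 'G' (finally) → 'C' (after the try/except). Output: QBHGC

Answer: QBHGC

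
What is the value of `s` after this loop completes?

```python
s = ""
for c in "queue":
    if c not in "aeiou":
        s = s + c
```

Remove vowels from 'queue'
`s` takes the values: "" → "q"

Answer: "q"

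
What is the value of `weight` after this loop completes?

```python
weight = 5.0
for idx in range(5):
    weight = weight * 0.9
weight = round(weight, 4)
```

Exponential decay: 5.0 * 0.9^5
`weight` takes the values: 5.0 → 4.5 → 4.05 → 3.645 → 3.2805 → 2.95245 → 2.9525

Answer: 2.9525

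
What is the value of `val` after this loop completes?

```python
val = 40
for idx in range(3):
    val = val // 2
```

Halve 3 times: 40 // 2^3 = 5
`val` takes the values: 40 → 20 → 10 → 5

Answer: 5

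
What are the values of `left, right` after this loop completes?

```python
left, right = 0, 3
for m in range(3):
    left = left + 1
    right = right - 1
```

left goes 0→3, right goes 3→0
`left, right` takes the values: (0, 3) → (1, 3) → (1, 2) → (2, 2) → (2, 1) → (3, 1) → (3, 0)

Answer: 3, 0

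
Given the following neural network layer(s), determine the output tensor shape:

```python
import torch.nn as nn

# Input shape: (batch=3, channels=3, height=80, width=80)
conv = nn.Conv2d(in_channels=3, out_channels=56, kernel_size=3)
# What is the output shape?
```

Input: (3, 3, 80, 80) -> Output: (3, 56, 78, 78)

Answer: (3, 56, 78, 78)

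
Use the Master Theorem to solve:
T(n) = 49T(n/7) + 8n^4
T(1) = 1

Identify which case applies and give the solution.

a=49, b=7, f(n)=8n^4. log_7(49) = 2. Since c=4 > 2 and the regularity condition holds (49(n/7)^4 = (49/7^4)n^4 with 49/7^4 < 1), Case 3 applies: T(n) = Θ(f(n)) = O(n^4).

Answer: O(n^4) - Case 3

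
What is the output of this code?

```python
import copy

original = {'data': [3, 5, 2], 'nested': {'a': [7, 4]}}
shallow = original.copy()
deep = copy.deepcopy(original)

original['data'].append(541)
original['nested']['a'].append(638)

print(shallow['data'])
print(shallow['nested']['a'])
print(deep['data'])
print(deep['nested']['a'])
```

Key concept: comparing shallow vs deep copy.
Step by step:
`original = {'data': [3, 5, 2], 'nested': {'a': [7, 4]}}` → original = {'data': [3, 5, 2], 'nested': {'a': [7, 4]}}
`shallow = original.copy()` → shallow = {'data': [3, 5, 2], 'nested': {'a': [7, 4]}}
`deep = copy.deepcopy(original)` → deep = {'data': [3, 5, 2], 'nested': {'a': [7, 4]}}
`original['data'].append(541)` → original = {'data': [3, 5, 2, 541], 'nested': {'a': [7, 4]}}; shallow = {'data': [3, 5, 2, 541], 'nested': {'a': [7, 4]}}
`original['nested']['a'].append(638)` → original = {'data': [3, 5, 2, 541], 'nested': {'a': [7, 4, 638]}}; shallow = {'data': [3, 5, 2, 541], 'nested': {'a': [7, 4, 638]}}
`print(shallow['data'])` → prints [3, 5, 2, 541]
`print(shallow['nested']['a'])` → prints [7, 4, 638]
`print(deep['data'])` → prints [3, 5, 2]
`print(deep['nested']['a'])` → prints [7, 4]

Answer:
[3, 5, 2, 541]
[7, 4, 638]
[3, 5, 2]
[7, 4]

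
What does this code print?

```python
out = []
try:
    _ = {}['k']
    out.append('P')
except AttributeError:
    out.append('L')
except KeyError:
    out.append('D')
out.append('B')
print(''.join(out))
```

Execution trace: 'D' (except KeyError) → 'B' (after the try/except). Output: DB

Answer: DB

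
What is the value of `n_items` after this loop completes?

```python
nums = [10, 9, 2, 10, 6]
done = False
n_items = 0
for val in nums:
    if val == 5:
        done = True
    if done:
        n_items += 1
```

Count elements after first 5 in [10, 9, 2, 10, 6]
`n_items` takes the values: 0

Answer: 0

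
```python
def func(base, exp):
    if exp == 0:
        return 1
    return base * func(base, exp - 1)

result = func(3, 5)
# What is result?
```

func(3, 5) = 3 * 3 * 3 * 3 * 3 = 243

Answer: 243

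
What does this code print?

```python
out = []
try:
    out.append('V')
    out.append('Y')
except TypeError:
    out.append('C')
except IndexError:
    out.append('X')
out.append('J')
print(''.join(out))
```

Execution trace: 'V' (try body) → 'Y' (try body, no exception) → 'J' (after the try/except). Output: VYJ

Answer: VYJ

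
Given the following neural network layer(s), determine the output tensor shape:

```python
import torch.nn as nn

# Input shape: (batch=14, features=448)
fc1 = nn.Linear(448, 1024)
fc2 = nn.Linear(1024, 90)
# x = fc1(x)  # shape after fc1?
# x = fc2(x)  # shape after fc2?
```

Input: (14, 448) -> after fc1: (14, 1024) -> Output: (14, 90)

Answer: (14, 90)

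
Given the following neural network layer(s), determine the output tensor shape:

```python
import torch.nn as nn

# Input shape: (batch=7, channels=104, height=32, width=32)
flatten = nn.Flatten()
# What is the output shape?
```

Input: (7, 104, 32, 32) -> Output: (7, 106496)

Answer: (7, 106496)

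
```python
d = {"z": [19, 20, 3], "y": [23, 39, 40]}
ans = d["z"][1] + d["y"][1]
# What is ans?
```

Trace:
`d = {"z": [19, 20, 3], "y": [23, 39, 40]}` → d = {'z': [19, 20, 3], 'y': [23, 39, 40]}
`ans = d["z"][1] + d["y"][1]` → ans = 59
So ans = 59

Answer: 59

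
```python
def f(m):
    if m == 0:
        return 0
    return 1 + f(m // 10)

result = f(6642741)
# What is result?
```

Count of digits of 6642741: 7

Answer: 7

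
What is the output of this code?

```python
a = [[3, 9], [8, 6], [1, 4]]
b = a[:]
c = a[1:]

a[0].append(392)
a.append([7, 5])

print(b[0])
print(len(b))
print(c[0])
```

Key concept: slice with nested mutation.
Step by step:
`a = [[3, 9], [8, 6], [1, 4]]` → a = [[3, 9], [8, 6], [1, 4]]
`b = a[:]` → b = [[3, 9], [8, 6], [1, 4]]
`c = a[1:]` → c = [[8, 6], [1, 4]]
`a[0].append(392)` → a = [[3, 9, 392], [8, 6], [1, 4]]; b = [[3, 9, 392], [8, 6], [1, 4]]
`a.append([7, 5])` → a = [[3, 9, 392], [8, 6], [1, 4], [7, 5]]
`print(b[0])` → prints [3, 9, 392]
`print(len(b))` → prints 3
`print(c[0])` → prints [8, 6]

Answer:
[3, 9, 392]
3
[8, 6]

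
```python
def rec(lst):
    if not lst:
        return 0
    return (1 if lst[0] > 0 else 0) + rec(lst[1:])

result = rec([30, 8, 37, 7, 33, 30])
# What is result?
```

Count of positive elements in [30, 8, 37, 7, 33, 30] = 6

Answer: 6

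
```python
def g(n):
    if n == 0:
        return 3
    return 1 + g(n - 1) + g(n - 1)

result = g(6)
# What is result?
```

g(n) = 1 + 2·g(n-1), g(0)=3. Closed form: (3+1)·2^6 - 1 = 255.

Answer: 255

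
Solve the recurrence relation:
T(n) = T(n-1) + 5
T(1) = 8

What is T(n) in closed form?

Unrolling: T(n) = T(1) + 5·(n-1) = 8 + 5(n-1) = 5n + 3.

Answer: T(n) = 5n + 3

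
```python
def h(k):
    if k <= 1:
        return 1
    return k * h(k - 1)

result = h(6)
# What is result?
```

h(6) = 6 * 5 * 4 * 3 * 2 * 1 = 720

Answer: 720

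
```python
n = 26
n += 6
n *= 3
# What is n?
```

Trace:
`n = 26` → n = 26
`n += 6` → n = 32
`n *= 3` → n = 96
So n = 96

Answer: 96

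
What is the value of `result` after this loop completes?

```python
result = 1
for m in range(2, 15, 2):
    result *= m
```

Product of even numbers 2 to 14
`result` takes the values: 1 → 2 → 8 → 48 → 384 → 3840 → 46080 → 645120

Answer: 645120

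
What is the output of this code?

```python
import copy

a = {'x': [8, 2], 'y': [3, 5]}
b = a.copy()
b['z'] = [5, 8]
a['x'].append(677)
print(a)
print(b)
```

Key concept: shallow copy of dict with mutable values.
Step by step:
`a = {'x': [8, 2], 'y': [3, 5]}` → a = {'x': [8, 2], 'y': [3, 5]}
`b = a.copy()` → b = {'x': [8, 2], 'y': [3, 5]}
`b['z'] = [5, 8]` → b = {'x': [8, 2], 'y': [3, 5], 'z': [5, 8]}
`a['x'].append(677)` → a = {'x': [8, 2, 677], 'y': [3, 5]}; b = {'x': [8, 2, 677], 'y': [3, 5], 'z': [5, 8]}
`print(a)` → prints {'x': [8, 2, 677], 'y': [3, 5]}
`print(b)` → prints {'x': [8, 2, 677], 'y': [3, 5], 'z': [5, 8]}

Answer:
{'x': [8, 2, 677], 'y': [3, 5]}
{'x': [8, 2, 677], 'y': [3, 5], 'z': [5, 8]}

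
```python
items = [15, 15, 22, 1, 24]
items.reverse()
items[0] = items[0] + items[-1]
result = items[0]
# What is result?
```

Trace:
`items = [15, 15, 22, 1, 24]` → items = [15, 15, 22, 1, 24]
`items.reverse()` → items = [24, 1, 22, 15, 15]
`items[0] = items[0] + items[-1]` → items = [39, 1, 22, 15, 15]
`result = items[0]` → result = 39
So result = 39

Answer: 39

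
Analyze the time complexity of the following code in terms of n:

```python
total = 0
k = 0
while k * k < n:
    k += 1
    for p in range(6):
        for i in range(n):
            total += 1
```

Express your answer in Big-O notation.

Each loop level contributes: √n × 1 × n. Multiplying the contributions gives O(n√n).

Answer: O(n√n)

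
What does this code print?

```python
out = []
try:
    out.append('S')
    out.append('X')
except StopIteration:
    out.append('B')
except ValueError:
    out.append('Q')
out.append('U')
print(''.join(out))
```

Execution trace: 'S' (try body) → 'X' (try body, no exception) → 'U' (after the try/except). Output: SXU

Answer: SXU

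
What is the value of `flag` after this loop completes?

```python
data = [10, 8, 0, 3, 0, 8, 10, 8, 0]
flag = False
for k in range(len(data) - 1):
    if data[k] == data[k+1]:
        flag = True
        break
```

Check consecutive duplicates in [10, 8, 0, 3, 0, 8, 10, 8, 0]
`flag` takes the values: False

Answer: False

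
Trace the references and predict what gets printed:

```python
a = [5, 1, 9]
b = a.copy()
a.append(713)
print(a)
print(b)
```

Key concept: list.copy() creates independent copy.
Step by step:
`a = [5, 1, 9]` → a = [5, 1, 9]
`b = a.copy()` → b = [5, 1, 9]
`a.append(713)` → a = [5, 1, 9, 713]
`print(a)` → prints [5, 1, 9, 713]
`print(b)` → prints [5, 1, 9]

Answer:
[5, 1, 9, 713]
[5, 1, 9]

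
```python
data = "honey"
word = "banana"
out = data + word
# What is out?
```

Trace:
`data = "honey"` → data = 'honey'
`word = "banana"` → word = 'banana'
`out = data + word` → out = 'honeybanana'
So out = 'honeybanana'

Answer: 'honeybanana'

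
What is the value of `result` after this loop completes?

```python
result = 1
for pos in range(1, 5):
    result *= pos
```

4! = 24
`result` takes the values: 1 → 2 → 6 → 24

Answer: 24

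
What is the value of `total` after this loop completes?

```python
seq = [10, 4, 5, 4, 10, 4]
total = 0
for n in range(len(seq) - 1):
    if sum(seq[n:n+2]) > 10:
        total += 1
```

Count windows with sum > 10
`total` takes the values: 0 → 1 → 2 → 3

Answer: 3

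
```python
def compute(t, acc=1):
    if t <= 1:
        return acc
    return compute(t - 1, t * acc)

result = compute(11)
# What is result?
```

Accumulator trace (n, acc): (11, 1) -> (10, 11) -> (9, 110) -> (8, 990) -> (7, 7920) -> (6, 55440) -> (5, 332640) -> (4, 1663200) -> (3, 6652800) -> (2, 19958400) -> (1, 39916800) -> return 39916800

Answer: 39916800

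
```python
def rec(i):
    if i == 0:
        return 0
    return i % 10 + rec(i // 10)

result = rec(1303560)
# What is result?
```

Sum of digits of 1303560: 0 + 6 + 5 + 3 + 0 + 3 + 1 = 18

Answer: 18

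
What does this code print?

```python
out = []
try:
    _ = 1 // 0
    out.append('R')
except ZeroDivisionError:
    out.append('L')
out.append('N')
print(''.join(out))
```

Execution trace: 'L' (except ZeroDivisionError) → 'N' (after the try/except). Output: LN

Answer: LN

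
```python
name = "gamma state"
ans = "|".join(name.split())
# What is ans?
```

Trace:
`name = "gamma state"` → name = 'gamma state'
`ans = "|".join(name.split())` → ans = 'gamma|state'
So ans = 'gamma|state'

Answer: 'gamma|state'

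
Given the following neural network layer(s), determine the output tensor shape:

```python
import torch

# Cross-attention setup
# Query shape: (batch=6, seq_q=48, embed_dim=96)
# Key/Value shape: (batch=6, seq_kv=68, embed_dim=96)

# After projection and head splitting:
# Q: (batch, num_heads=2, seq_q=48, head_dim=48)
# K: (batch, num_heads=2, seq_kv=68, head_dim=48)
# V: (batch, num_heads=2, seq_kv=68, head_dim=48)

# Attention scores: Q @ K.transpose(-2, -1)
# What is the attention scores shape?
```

Input: (6, 48, 96) -> Output: (6, 2, 48, 68)

Answer: (6, 2, 48, 68)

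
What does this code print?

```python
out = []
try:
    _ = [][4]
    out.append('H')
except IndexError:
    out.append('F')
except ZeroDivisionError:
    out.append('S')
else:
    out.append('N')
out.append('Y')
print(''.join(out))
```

Execution trace: 'F' (except IndexError) → 'Y' (after the try/except). Output: FY

Answer: FY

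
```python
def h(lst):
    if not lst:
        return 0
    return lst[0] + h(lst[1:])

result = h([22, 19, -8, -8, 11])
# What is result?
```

22 + 19 + (-8) + (-8) + 11 + 0 = 36

Answer: 36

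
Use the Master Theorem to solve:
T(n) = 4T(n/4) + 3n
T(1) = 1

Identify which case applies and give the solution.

a=4, b=4, f(n)=3n. log_4(4) = 1. Since c=1 = 1, Case 2 applies: T(n) = Θ(n^log_b(a) · log n) = O(n log n).

Answer: O(n log n) - Case 2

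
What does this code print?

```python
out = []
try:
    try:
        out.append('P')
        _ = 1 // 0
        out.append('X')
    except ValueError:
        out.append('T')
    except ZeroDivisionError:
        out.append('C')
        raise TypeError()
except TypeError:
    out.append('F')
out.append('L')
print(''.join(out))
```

Execution trace: 'P' (try body) → 'C' (except ZeroDivisionError) → 'F' (outer except TypeError) → 'L' (after the try/except). Output: PCFL

Answer: PCFL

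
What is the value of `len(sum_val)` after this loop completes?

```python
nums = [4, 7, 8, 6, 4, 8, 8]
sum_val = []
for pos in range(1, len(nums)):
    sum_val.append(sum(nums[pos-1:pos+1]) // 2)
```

Number of 2-element averages
`sum_val` takes the values: [] → [5] → [5, 7] → [5, 7, 7] → [5, 7, 7, 5] → [5, 7, 7, 5, 6] → [5, 7, 7, 5, 6, 8]
So `len(sum_val)` = 6

Answer: 6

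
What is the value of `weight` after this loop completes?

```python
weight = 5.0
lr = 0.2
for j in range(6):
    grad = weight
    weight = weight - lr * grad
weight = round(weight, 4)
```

Gradient descent: w = 5.0 * (1 - 0.2)^6
`weight` takes the values: 5.0 → 4.0 → 3.2 → 2.56 → 2.048 → 1.6384 → 1.31072 → 1.3107

Answer: 1.3107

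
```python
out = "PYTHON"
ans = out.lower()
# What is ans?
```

Trace:
`out = "PYTHON"` → out = 'PYTHON'
`ans = out.lower()` → ans = 'python'
So ans = 'python'

Answer: 'python'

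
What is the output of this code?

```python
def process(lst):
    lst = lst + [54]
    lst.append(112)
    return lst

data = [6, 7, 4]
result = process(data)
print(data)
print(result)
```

Key concept: rebinding parameter vs mutation.
Step by step:
`data = [6, 7, 4]` → data = [6, 7, 4]
`result = process(data)` → result = [6, 7, 4, 54, 112]
`print(data)` → prints [6, 7, 4]
`print(result)` → prints [6, 7, 4, 54, 112]

Answer:
[6, 7, 4]
[6, 7, 4, 54, 112]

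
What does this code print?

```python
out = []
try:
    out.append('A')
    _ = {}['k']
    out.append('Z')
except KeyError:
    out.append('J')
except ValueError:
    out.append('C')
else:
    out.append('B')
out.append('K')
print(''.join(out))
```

Execution trace: 'A' (try body) → 'J' (except KeyError) → 'K' (after the try/except). Output: AJK

Answer: AJK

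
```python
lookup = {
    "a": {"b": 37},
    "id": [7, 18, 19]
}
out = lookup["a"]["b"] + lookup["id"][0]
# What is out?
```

Trace:
`lookup = { ...` → lookup = {'a': {'b': 37}, 'id': [7, 18, 19]}
`out = lookup["a"]["b"] + lookup["id"][0]` → out = 44
So out = 44

Answer: 44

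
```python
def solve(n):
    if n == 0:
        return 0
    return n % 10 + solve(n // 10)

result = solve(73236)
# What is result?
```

Sum of digits of 73236: 6 + 3 + 2 + 3 + 7 = 21

Answer: 21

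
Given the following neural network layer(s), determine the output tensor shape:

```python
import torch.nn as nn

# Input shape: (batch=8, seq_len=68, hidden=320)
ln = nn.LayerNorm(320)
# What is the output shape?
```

Input: (8, 68, 320) -> Output: (8, 68, 320)

Answer: (8, 68, 320)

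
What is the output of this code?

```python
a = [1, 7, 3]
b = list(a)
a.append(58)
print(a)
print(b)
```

Key concept: list() constructor creates copy.
Step by step:
`a = [1, 7, 3]` → a = [1, 7, 3]
`b = list(a)` → b = [1, 7, 3]
`a.append(58)` → a = [1, 7, 3, 58]
`print(a)` → prints [1, 7, 3, 58]
`print(b)` → prints [1, 7, 3]

Answer:
[1, 7, 3, 58]
[1, 7, 3]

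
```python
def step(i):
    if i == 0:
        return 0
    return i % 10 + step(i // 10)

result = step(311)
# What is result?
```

Sum of digits of 311: 1 + 1 + 3 = 5

Answer: 5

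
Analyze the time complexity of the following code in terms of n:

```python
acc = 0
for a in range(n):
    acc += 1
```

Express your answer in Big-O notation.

Each loop level contributes: n. Multiplying the contributions gives O(n).

Answer: O(n)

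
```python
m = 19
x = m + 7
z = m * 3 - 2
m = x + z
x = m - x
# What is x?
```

Trace:
`m = 19` → m = 19
`x = m + 7` → x = 26
`z = m * 3 - 2` → z = 55
`m = x + z` → m = 81
`x = m - x` → x = 55
So x = 55

Answer: 55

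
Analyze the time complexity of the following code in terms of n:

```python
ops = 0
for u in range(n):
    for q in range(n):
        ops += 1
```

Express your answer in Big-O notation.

Each loop level contributes: n × n. Multiplying the contributions gives O(n^2).

Answer: O(n^2)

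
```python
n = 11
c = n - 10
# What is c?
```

Trace:
`n = 11` → n = 11
`c = n - 10` → c = 1
So c = 1

Answer: 1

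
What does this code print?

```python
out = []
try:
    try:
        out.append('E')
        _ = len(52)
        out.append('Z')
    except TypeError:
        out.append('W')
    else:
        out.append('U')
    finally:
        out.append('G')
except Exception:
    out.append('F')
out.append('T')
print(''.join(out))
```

Execution trace: 'E' (inner try body) → 'W' (inner except TypeError) → 'G' (inner finally) → 'T' (after the try/except). Output: EWGT

Answer: EWGT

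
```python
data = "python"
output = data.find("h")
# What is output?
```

Trace:
`data = "python"` → data = 'python'
`output = data.find("h")` → output = 3
So output = 3

Answer: 3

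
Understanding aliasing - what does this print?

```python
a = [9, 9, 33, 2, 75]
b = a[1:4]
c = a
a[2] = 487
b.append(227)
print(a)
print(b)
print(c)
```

Key concept: slice vs alias.
Step by step:
`a = [9, 9, 33, 2, 75]` → a = [9, 9, 33, 2, 75]
`b = a[1:4]` → b = [9, 33, 2]
`c = a` → c = [9, 9, 33, 2, 75] (same object as a)
`a[2] = 487` → a = [9, 9, 487, 2, 75] (same object as c); c = [9, 9, 487, 2, 75] (same object as a)
`b.append(227)` → b = [9, 33, 2, 227]
`print(a)` → prints [9, 9, 487, 2, 75]
`print(b)` → prints [9, 33, 2, 227]
`print(c)` → prints [9, 9, 487, 2, 75]

Answer:
[9, 9, 487, 2, 75]
[9, 33, 2, 227]
[9, 9, 487, 2, 75]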